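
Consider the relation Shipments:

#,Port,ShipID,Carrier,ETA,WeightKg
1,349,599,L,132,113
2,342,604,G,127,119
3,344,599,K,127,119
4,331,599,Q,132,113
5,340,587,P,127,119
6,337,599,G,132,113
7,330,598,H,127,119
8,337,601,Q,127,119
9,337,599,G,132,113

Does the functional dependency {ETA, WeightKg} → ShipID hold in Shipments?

No

(ETA=132, WeightKg=113): rows 1, 4, 6, 9 → ShipID = 599, 599, 599, 599 ✓
(ETA=127, WeightKg=119): rows 2, 3, 5, 7, 8 → ShipID takes values {604, 599, 587, 598, 601} — violation
Two rows agree on {ETA, WeightKg} but differ on ShipID, so {ETA, WeightKg} → ShipID does not hold.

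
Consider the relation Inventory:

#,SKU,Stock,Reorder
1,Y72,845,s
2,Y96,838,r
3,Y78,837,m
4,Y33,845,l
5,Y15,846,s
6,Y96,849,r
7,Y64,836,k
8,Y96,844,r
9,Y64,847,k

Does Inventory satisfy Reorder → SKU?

Reorder=s: rows 1, 5 → SKU takes values {Y72, Y15} — violation
Reorder=r: rows 2, 6, 8 → SKU = Y96, Y96, Y96 ✓
Reorder=m: row 3 → SKU = Y78 ✓
Reorder=l: row 4 → SKU = Y33 ✓
Reorder=k: rows 7, 9 → SKU = Y64, Y64 ✓
Two rows agree on Reorder but differ on SKU, so Reorder → SKU does not hold.

No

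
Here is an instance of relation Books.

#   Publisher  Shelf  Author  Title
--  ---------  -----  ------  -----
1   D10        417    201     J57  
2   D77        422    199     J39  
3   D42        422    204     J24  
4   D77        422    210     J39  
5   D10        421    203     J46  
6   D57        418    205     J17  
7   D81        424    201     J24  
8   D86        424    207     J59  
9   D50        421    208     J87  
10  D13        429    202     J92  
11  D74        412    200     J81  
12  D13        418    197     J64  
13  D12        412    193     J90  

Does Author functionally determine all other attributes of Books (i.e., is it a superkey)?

Rows 1 and 7 have the same Author value Author=201 but are distinct tuples, so Author does not determine every attribute — not a superkey.

No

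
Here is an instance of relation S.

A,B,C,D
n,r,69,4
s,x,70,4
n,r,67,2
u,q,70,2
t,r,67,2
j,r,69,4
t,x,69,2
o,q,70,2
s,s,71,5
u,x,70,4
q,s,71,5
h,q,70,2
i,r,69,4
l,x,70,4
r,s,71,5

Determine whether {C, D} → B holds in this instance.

Yes

(C=69, D=4): 3 rows → B = r, r, r ✓
(C=70, D=4): 3 rows → B = x, x, x ✓
(C=67, D=2): 2 rows → B = r, r ✓
(C=70, D=2): 3 rows → B = q, q, q ✓
(C=69, D=2): 1 row → B = x ✓
(C=71, D=5): 3 rows → B = s, s, s ✓
Every {C, D} value is associated with a single B value, so {C, D} → B holds.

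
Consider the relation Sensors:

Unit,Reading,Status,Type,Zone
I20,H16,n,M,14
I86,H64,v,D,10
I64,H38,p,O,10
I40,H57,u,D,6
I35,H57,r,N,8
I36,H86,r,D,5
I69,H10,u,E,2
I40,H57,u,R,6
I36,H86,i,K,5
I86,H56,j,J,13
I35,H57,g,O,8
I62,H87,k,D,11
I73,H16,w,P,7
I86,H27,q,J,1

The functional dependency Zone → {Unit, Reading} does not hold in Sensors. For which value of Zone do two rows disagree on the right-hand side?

Zone=14: 1 row → {Unit,Reading} = (I20, H16) ✓
Zone=10: 2 rows → {Unit,Reading} takes values {(I86, H64), (I64, H38)} — violation
Zone=6: 2 rows → {Unit,Reading} = (I40, H57), (I40, H57) ✓
Zone=8: 2 rows → {Unit,Reading} = (I35, H57), (I35, H57) ✓
Zone=5: 2 rows → {Unit,Reading} = (I36, H86), (I36, H86) ✓
Zone=2: 1 row → {Unit,Reading} = (I69, H10) ✓
Zone=13: 1 row → {Unit,Reading} = (I86, H56) ✓
Zone=11: 1 row → {Unit,Reading} = (I62, H87) ✓
Zone=7: 1 row → {Unit,Reading} = (I73, H16) ✓
Zone=1: 1 row → {Unit,Reading} = (I86, H27) ✓
The only Zone value with inconsistent RHS is Zone=10.

10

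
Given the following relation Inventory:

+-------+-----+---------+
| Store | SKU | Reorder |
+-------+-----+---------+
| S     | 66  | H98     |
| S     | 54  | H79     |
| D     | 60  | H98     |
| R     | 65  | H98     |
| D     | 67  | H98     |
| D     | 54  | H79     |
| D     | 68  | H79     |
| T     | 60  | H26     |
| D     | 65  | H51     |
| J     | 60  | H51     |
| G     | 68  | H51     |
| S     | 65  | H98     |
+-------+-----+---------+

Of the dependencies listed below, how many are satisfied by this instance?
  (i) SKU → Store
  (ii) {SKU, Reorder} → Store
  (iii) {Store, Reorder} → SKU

(i) SKU → Store: SKU=54: 2 rows → Store takes values {S, D} — violation; SKU=60: 3 rows → Store takes values {D, T, J} — violation; SKU=65: 3 rows → Store takes values {R, D, S} — violation; SKU=68: 2 rows → Store takes values {D, G} — violation — fails.
(ii) {SKU, Reorder} → Store: (SKU=54, Reorder=H79): 2 rows → Store takes values {S, D} — violation; (SKU=65, Reorder=H98): 2 rows → Store takes values {R, S} — violation — fails.
(iii) {Store, Reorder} → SKU: (Store=S, Reorder=H98): 2 rows → SKU takes values {66, 65} — violation; (Store=D, Reorder=H98): 2 rows → SKU takes values {60, 67} — violation; (Store=D, Reorder=H79): 2 rows → SKU takes values {54, 68} — violation — fails.
None of the 3 dependencies hold.

0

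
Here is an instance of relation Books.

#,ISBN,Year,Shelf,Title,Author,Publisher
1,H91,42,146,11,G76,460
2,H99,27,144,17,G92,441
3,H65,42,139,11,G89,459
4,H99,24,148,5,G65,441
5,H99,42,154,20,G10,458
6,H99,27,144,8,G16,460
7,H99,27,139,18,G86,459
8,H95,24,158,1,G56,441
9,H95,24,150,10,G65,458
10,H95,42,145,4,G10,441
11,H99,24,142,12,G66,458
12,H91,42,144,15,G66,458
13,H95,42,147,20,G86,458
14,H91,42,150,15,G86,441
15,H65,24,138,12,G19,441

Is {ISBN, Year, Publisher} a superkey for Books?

All 15 rows have distinct {ISBN, Year, Publisher} values, so {ISBN, Year, Publisher} → (all attributes) holds and {ISBN, Year, Publisher} is a superkey.

Yes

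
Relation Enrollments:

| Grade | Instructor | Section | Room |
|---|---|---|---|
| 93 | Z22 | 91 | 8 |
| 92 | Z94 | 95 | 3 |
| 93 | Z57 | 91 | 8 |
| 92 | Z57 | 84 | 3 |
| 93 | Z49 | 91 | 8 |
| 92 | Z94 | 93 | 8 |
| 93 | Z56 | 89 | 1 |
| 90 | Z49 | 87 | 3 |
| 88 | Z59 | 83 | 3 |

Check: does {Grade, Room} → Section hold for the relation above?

No

(Grade=93, Room=8): 3 rows → Section = 91, 91, 91 ✓
(Grade=92, Room=3): 2 rows → Section takes values {95, 84} — violation
(Grade=92, Room=8): 1 row → Section = 93 ✓
(Grade=93, Room=1): 1 row → Section = 89 ✓
(Grade=90, Room=3): 1 row → Section = 87 ✓
(Grade=88, Room=3): 1 row → Section = 83 ✓
Two rows agree on {Grade, Room} but differ on Section, so {Grade, Room} → Section does not hold.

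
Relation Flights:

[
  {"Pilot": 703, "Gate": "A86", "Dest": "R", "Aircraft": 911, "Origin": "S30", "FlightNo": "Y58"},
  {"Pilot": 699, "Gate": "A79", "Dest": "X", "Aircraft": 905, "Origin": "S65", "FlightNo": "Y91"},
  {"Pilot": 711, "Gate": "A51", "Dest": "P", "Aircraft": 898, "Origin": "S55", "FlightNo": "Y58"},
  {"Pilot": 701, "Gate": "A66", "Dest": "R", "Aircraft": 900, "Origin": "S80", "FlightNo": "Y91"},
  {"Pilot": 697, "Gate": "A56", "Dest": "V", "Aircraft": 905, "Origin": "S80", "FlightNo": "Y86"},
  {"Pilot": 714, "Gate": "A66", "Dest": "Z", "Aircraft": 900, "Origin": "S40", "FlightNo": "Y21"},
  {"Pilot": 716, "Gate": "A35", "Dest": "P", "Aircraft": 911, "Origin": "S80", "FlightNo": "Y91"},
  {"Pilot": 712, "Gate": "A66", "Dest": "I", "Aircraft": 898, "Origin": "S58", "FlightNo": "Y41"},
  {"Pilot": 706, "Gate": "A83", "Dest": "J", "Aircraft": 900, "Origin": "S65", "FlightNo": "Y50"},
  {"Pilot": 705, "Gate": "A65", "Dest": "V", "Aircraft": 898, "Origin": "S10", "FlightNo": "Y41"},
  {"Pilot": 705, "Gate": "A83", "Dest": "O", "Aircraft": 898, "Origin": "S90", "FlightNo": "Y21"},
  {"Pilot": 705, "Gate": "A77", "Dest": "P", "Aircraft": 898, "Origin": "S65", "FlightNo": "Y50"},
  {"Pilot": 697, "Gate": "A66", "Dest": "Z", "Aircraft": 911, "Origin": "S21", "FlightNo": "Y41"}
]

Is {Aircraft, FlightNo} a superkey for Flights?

Two distinct rows share (Aircraft=898, FlightNo=Y41), so {Aircraft, FlightNo} does not determine every attribute — not a superkey.

No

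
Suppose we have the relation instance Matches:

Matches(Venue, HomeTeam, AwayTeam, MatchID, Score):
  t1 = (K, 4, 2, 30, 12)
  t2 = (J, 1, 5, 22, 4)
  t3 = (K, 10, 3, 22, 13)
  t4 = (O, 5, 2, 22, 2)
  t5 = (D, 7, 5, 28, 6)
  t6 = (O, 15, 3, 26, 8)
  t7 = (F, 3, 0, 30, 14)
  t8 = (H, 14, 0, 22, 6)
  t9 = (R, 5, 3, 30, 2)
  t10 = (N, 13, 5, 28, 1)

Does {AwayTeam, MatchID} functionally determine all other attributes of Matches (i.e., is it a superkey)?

No

Rows 5 and 10 have the same {AwayTeam, MatchID} value (AwayTeam=5, MatchID=28) but are distinct tuples, so {AwayTeam, MatchID} does not determine every attribute — not a superkey.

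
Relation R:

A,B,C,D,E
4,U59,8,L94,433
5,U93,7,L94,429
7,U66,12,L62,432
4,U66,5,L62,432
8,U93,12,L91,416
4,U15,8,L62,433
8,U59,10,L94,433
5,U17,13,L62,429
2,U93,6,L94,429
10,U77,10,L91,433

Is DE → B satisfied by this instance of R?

(D=L94, E=433): 2 rows → B = U59, U59 ✓
(D=L94, E=429): 2 rows → B = U93, U93 ✓
(D=L62, E=432): 2 rows → B = U66, U66 ✓
(D=L91, E=416): 1 row → B = U93 ✓
(D=L62, E=433): 1 row → B = U15 ✓
(D=L62, E=429): 1 row → B = U17 ✓
(D=L91, E=433): 1 row → B = U77 ✓
Every DE value is associated with a single B value, so DE → B holds.

Yes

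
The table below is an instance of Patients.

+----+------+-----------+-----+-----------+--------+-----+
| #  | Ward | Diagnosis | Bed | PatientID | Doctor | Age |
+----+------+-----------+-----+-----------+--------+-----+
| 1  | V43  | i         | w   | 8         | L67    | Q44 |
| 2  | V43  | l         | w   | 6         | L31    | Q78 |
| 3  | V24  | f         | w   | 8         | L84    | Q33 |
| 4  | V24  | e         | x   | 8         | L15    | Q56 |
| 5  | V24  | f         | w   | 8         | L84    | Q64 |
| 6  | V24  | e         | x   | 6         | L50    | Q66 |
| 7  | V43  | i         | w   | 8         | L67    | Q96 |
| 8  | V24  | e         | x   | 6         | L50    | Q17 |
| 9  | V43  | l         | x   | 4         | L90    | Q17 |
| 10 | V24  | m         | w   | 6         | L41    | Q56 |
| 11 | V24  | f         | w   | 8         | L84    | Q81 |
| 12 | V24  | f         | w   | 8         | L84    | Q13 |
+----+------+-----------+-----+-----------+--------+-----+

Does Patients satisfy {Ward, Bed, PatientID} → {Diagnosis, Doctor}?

Yes

(Ward=V43, Bed=w, PatientID=8): rows 1, 7 → {Diagnosis,Doctor} = (i, L67), (i, L67) ✓
(Ward=V43, Bed=w, PatientID=6): row 2 → {Diagnosis,Doctor} = (l, L31) ✓
(Ward=V24, Bed=w, PatientID=8): rows 3, 5, 11, 12 → {Diagnosis,Doctor} = (f, L84), (f, L84), (f, L84), (f, L84) ✓
(Ward=V24, Bed=x, PatientID=8): row 4 → {Diagnosis,Doctor} = (e, L15) ✓
(Ward=V24, Bed=x, PatientID=6): rows 6, 8 → {Diagnosis,Doctor} = (e, L50), (e, L50) ✓
(Ward=V43, Bed=x, PatientID=4): row 9 → {Diagnosis,Doctor} = (l, L90) ✓
(Ward=V24, Bed=w, PatientID=6): row 10 → {Diagnosis,Doctor} = (m, L41) ✓
Every {Ward, Bed, PatientID} value is associated with a single {Diagnosis, Doctor} value, so {Ward, Bed, PatientID} → {Diagnosis, Doctor} holds.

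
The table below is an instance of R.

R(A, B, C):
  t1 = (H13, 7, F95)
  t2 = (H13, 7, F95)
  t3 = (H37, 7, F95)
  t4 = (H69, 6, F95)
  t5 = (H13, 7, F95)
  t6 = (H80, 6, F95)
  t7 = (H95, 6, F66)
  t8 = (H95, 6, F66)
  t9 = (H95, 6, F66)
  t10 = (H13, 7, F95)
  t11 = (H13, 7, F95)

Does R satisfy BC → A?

No

(B=7, C=F95): rows 1, 2, 3, 5, 10, 11 → A takes values {H13, H37} — violation
(B=6, C=F95): rows 4, 6 → A takes values {H69, H80} — violation
(B=6, C=F66): rows 7, 8, 9 → A = H95, H95, H95 ✓
Two rows agree on BC but differ on A, so BC → A does not hold.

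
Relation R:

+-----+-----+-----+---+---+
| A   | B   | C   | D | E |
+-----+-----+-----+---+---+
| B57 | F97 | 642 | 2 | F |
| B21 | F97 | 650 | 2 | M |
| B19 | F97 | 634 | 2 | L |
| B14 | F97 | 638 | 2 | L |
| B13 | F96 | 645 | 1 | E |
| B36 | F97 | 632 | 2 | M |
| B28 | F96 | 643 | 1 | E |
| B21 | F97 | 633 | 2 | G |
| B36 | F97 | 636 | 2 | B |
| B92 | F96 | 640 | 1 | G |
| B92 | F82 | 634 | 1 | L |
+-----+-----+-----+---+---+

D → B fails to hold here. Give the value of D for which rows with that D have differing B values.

1

D=2: 7 rows → B = F97, F97, F97, F97, F97, F97, F97 ✓
D=1: 4 rows → B takes values {F96, F82} — violation
The only D value with inconsistent B is D=1.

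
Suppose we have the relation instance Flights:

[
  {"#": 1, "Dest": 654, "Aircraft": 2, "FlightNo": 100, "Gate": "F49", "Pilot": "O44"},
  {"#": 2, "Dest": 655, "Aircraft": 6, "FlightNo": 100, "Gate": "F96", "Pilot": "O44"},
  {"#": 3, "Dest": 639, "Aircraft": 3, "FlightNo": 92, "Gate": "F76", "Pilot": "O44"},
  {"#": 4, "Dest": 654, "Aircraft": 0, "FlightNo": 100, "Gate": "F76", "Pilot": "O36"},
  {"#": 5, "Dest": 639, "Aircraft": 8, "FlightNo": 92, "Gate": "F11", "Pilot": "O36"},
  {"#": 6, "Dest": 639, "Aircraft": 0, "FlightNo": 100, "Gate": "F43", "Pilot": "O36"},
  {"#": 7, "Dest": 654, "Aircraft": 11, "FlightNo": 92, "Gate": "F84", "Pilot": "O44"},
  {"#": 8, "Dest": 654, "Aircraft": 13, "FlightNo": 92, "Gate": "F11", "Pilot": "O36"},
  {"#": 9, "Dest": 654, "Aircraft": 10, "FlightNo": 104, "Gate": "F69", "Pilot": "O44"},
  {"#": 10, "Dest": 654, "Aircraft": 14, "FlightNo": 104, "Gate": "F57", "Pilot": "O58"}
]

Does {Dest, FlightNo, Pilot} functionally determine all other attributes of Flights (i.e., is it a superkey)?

All 10 rows have distinct {Dest, FlightNo, Pilot} values, so {Dest, FlightNo, Pilot} → (all attributes) holds and {Dest, FlightNo, Pilot} is a superkey.

Yes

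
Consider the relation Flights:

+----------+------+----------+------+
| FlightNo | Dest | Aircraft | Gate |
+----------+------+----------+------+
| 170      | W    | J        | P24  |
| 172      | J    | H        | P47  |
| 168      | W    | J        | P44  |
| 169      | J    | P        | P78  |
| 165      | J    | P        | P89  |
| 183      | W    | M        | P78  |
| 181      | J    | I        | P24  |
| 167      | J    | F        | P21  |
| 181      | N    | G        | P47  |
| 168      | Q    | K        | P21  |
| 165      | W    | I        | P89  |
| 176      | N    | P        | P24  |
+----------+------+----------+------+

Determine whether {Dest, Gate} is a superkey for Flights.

Yes

All 12 rows have distinct {Dest, Gate} values, so {Dest, Gate} → (all attributes) holds and {Dest, Gate} is a superkey.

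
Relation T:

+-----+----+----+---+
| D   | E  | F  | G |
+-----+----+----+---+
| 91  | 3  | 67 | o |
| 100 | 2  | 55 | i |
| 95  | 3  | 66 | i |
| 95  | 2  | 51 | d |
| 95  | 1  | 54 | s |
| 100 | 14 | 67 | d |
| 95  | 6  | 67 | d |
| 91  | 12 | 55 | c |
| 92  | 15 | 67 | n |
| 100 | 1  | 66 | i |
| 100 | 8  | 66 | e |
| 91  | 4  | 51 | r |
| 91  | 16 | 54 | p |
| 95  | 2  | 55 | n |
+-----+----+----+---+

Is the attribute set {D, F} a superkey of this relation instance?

Two distinct rows share (D=100, F=66), so {D, F} does not determine every attribute — not a superkey.

No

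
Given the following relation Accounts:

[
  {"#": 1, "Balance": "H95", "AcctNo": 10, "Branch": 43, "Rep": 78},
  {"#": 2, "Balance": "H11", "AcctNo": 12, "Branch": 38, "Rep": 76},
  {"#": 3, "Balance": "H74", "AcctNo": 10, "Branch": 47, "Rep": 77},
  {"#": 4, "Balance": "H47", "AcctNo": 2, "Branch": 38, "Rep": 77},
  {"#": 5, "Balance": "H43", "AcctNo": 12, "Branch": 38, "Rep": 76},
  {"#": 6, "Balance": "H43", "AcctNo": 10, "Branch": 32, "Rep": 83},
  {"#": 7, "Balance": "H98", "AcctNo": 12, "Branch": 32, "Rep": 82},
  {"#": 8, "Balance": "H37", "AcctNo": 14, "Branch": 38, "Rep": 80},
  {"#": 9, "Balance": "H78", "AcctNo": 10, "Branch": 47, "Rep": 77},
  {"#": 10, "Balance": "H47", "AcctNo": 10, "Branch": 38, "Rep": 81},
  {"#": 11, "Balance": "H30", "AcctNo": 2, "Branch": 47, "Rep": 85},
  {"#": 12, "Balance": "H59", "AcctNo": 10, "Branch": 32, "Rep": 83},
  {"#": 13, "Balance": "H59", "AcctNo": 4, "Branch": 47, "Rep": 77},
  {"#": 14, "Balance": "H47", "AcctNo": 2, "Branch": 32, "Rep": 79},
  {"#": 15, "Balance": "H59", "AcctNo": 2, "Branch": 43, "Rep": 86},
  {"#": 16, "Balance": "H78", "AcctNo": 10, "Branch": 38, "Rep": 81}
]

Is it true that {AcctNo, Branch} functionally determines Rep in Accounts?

Yes

(AcctNo=10, Branch=43): row 1 → Rep = 78 ✓
(AcctNo=12, Branch=38): rows 2, 5 → Rep = 76, 76 ✓
(AcctNo=10, Branch=47): rows 3, 9 → Rep = 77, 77 ✓
(AcctNo=2, Branch=38): row 4 → Rep = 77 ✓
(AcctNo=10, Branch=32): rows 6, 12 → Rep = 83, 83 ✓
(AcctNo=12, Branch=32): row 7 → Rep = 82 ✓
(AcctNo=14, Branch=38): row 8 → Rep = 80 ✓
(AcctNo=10, Branch=38): rows 10, 16 → Rep = 81, 81 ✓
(AcctNo=2, Branch=47): row 11 → Rep = 85 ✓
(AcctNo=4, Branch=47): row 13 → Rep = 77 ✓
(AcctNo=2, Branch=32): row 14 → Rep = 79 ✓
(AcctNo=2, Branch=43): row 15 → Rep = 86 ✓
Every {AcctNo, Branch} value is associated with a single Rep value, so {AcctNo, Branch} → Rep holds.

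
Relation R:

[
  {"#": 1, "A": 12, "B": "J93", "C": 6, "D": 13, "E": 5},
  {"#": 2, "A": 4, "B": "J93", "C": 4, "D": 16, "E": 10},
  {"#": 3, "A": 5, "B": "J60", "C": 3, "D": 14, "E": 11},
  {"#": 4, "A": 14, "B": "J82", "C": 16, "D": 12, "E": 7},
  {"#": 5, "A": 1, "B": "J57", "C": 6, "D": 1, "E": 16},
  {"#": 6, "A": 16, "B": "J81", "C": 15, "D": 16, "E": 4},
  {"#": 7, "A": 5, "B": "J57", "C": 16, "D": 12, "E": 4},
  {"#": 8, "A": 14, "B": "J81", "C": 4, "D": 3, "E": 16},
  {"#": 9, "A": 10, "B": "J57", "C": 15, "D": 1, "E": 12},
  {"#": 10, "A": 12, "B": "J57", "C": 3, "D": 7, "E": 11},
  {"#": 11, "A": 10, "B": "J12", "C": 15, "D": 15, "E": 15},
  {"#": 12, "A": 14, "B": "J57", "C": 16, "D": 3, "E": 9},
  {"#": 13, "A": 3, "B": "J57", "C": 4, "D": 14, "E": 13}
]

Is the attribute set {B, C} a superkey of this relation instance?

No

Rows 7 and 12 have the same {B, C} value (B=J57, C=16) but are distinct tuples, so {B, C} does not determine every attribute — not a superkey.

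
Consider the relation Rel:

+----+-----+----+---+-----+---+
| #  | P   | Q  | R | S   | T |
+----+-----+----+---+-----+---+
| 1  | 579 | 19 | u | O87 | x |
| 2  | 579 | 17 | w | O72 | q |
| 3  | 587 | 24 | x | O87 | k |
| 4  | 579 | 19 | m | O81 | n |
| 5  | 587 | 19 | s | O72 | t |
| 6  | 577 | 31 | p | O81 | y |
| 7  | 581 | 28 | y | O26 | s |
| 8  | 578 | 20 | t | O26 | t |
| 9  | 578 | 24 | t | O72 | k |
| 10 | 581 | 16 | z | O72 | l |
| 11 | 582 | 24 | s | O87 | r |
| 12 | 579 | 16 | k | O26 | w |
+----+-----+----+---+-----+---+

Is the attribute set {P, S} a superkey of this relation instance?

Yes

All 12 rows have distinct {P, S} values, so {P, S} → (all attributes) holds and {P, S} is a superkey.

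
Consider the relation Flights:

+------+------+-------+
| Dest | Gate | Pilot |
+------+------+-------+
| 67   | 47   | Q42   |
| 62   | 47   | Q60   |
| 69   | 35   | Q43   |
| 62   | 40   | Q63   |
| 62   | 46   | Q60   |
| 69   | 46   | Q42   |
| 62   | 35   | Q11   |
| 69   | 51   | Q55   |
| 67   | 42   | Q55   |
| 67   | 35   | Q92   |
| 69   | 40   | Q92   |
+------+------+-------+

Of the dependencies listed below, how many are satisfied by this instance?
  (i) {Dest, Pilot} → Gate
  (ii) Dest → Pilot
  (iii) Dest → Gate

0

(i) {Dest, Pilot} → Gate: (Dest=62, Pilot=Q60): 2 rows → Gate takes values {47, 46} — violation — fails.
(ii) Dest → Pilot: Dest=67: 3 rows → Pilot takes values {Q42, Q55, Q92} — violation; Dest=62: 4 rows → Pilot takes values {Q60, Q63, Q11} — violation; Dest=69: 4 rows → Pilot takes values {Q43, Q42, Q55, Q92} — violation — fails.
(iii) Dest → Gate: Dest=67: 3 rows → Gate takes values {47, 42, 35} — violation; Dest=62: 4 rows → Gate takes values {47, 40, 46, 35} — violation; Dest=69: 4 rows → Gate takes values {35, 46, 51, 40} — violation — fails.
None of the 3 dependencies hold.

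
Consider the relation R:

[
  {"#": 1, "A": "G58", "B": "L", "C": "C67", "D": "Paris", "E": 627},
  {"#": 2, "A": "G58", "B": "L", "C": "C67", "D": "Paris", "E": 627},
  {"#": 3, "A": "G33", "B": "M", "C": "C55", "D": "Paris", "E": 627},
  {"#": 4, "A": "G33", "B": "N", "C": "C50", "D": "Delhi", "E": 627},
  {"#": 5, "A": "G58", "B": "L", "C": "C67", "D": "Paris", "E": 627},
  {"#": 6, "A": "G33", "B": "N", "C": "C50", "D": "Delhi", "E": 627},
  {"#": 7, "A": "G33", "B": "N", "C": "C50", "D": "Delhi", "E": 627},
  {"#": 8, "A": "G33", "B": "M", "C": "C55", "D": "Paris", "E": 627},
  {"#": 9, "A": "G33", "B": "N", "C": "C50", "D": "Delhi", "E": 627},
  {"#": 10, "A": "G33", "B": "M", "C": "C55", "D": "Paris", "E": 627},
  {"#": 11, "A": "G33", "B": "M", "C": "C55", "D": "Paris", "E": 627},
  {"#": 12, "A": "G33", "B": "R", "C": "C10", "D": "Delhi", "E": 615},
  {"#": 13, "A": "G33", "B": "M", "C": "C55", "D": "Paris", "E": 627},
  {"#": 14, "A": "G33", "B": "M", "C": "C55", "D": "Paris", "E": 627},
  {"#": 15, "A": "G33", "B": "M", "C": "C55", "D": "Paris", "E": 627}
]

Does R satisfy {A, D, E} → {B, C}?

Yes

(A=G58, D=Paris, E=627): rows 1, 2, 5 → {B,C} = (L, C67), (L, C67), (L, C67) ✓
(A=G33, D=Paris, E=627): rows 3, 8, 10, 11, 13, 14, 15 → {B,C} = (M, C55), (M, C55), (M, C55), (M, C55), (M, C55), (M, C55), (M, C55) ✓
(A=G33, D=Delhi, E=627): rows 4, 6, 7, 9 → {B,C} = (N, C50), (N, C50), (N, C50), (N, C50) ✓
(A=G33, D=Delhi, E=615): row 12 → {B,C} = (R, C10) ✓
Every {A, D, E} value is associated with a single {B, C} value, so {A, D, E} → {B, C} holds.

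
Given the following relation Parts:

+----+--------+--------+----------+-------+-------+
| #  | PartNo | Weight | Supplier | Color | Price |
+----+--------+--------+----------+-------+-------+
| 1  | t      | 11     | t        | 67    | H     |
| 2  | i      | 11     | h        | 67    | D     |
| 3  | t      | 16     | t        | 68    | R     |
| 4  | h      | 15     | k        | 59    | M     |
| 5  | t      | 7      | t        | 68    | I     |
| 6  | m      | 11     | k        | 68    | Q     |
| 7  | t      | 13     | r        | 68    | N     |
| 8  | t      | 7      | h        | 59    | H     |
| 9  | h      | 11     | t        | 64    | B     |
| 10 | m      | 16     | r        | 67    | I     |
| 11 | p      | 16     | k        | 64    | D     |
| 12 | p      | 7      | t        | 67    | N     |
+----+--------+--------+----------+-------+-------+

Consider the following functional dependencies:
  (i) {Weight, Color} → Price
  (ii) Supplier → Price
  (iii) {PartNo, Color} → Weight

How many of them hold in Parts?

(i) {Weight, Color} → Price: (Weight=11, Color=67): rows 1, 2 → Price takes values {H, D} — violation — fails.
(ii) Supplier → Price: Supplier=t: rows 1, 3, 5, 9, 12 → Price takes values {H, R, I, B, N} — violation; Supplier=h: rows 2, 8 → Price takes values {D, H} — violation; Supplier=k: rows 4, 6, 11 → Price takes values {M, Q, D} — violation; Supplier=r: rows 7, 10 → Price takes values {N, I} — violation — fails.
(iii) {PartNo, Color} → Weight: (PartNo=t, Color=68): rows 3, 5, 7 → Weight takes values {16, 7, 13} — violation — fails.
None of the 3 dependencies hold.

0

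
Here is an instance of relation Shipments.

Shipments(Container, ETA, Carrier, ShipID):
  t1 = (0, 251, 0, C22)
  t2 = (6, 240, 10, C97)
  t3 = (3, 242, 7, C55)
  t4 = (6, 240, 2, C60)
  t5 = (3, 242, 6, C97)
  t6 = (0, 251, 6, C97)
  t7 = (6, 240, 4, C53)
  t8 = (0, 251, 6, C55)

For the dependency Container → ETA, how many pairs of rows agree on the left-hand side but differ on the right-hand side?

Container=0: all 3 rows agree on ETA — 0 pairs.
Container=6: all 3 rows agree on ETA — 0 pairs.
Container=3: all 2 rows agree on ETA — 0 pairs.

0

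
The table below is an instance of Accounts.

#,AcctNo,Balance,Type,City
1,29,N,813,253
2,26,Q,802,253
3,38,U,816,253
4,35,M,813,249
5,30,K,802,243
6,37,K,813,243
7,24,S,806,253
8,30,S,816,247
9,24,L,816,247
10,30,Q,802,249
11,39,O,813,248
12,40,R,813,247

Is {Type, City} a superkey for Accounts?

Rows 8 and 9 have the same {Type, City} value (Type=816, City=247) but are distinct tuples, so {Type, City} does not determine every attribute — not a superkey.

No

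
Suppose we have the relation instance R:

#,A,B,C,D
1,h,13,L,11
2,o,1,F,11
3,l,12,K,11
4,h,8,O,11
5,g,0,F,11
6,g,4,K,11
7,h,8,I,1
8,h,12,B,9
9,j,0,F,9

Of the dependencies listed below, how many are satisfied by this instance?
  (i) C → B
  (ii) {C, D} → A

(i) C → B: C=F: rows 2, 5, 9 → B takes values {1, 0} — violation; C=K: rows 3, 6 → B takes values {12, 4} — violation — fails.
(ii) {C, D} → A: (C=F, D=11): rows 2, 5 → A takes values {o, g} — violation; (C=K, D=11): rows 3, 6 → A takes values {l, g} — violation — fails.
None of the 2 dependencies hold.

0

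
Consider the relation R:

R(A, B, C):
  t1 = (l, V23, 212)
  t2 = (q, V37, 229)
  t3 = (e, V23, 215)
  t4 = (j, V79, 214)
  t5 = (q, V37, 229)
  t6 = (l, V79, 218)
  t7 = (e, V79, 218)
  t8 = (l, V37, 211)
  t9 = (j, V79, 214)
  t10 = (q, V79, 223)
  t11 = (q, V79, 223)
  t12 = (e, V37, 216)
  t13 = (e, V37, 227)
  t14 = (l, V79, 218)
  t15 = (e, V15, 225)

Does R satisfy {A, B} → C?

No

(A=l, B=V23): row 1 → C = 212 ✓
(A=q, B=V37): rows 2, 5 → C = 229, 229 ✓
(A=e, B=V23): row 3 → C = 215 ✓
(A=j, B=V79): rows 4, 9 → C = 214, 214 ✓
(A=l, B=V79): rows 6, 14 → C = 218, 218 ✓
(A=e, B=V79): row 7 → C = 218 ✓
(A=l, B=V37): row 8 → C = 211 ✓
(A=q, B=V79): rows 10, 11 → C = 223, 223 ✓
(A=e, B=V37): rows 12, 13 → C takes values {216, 227} — violation
(A=e, B=V15): row 15 → C = 225 ✓
Two rows agree on {A, B} but differ on C, so {A, B} → C does not hold.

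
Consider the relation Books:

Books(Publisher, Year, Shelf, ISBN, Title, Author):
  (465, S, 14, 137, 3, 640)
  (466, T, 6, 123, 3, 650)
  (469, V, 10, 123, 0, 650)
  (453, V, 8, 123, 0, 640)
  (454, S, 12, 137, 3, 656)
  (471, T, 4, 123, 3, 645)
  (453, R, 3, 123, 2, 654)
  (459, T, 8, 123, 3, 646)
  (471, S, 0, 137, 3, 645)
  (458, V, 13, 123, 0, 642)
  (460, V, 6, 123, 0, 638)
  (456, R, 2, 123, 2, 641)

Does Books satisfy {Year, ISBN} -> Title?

(Year=S, ISBN=137): 3 rows → Title = 3, 3, 3 ✓
(Year=T, ISBN=123): 3 rows → Title = 3, 3, 3 ✓
(Year=V, ISBN=123): 4 rows → Title = 0, 0, 0, 0 ✓
(Year=R, ISBN=123): 2 rows → Title = 2, 2 ✓
Every {Year, ISBN} value is associated with a single Title value, so {Year, ISBN} -> Title holds.

Yes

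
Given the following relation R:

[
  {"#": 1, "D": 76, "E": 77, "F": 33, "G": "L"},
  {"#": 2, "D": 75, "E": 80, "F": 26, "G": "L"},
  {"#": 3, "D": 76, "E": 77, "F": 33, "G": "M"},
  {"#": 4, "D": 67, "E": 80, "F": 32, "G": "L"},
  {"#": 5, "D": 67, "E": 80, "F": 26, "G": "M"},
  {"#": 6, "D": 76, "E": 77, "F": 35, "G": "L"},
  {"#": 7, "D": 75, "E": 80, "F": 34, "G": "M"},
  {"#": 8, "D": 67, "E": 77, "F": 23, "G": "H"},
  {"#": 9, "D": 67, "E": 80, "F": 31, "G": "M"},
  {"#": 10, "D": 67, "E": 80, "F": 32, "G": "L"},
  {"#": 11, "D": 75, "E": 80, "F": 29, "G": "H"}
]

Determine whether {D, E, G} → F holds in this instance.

No

(D=76, E=77, G=L): rows 1, 6 → F takes values {33, 35} — violation
(D=75, E=80, G=L): row 2 → F = 26 ✓
(D=76, E=77, G=M): row 3 → F = 33 ✓
(D=67, E=80, G=L): rows 4, 10 → F = 32, 32 ✓
(D=67, E=80, G=M): rows 5, 9 → F takes values {26, 31} — violation
(D=75, E=80, G=M): row 7 → F = 34 ✓
(D=67, E=77, G=H): row 8 → F = 23 ✓
(D=75, E=80, G=H): row 11 → F = 29 ✓
Two rows agree on {D, E, G} but differ on F, so {D, E, G} → F does not hold.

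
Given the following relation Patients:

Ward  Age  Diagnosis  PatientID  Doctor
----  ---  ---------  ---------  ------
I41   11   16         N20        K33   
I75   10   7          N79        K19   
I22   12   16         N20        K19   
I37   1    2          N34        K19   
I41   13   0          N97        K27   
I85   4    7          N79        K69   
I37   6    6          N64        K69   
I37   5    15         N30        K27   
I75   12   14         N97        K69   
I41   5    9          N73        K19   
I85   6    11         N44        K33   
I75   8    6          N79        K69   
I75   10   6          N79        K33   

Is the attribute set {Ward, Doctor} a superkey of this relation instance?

No

Two distinct rows share (Ward=I75, Doctor=K69), so {Ward, Doctor} does not determine every attribute — not a superkey.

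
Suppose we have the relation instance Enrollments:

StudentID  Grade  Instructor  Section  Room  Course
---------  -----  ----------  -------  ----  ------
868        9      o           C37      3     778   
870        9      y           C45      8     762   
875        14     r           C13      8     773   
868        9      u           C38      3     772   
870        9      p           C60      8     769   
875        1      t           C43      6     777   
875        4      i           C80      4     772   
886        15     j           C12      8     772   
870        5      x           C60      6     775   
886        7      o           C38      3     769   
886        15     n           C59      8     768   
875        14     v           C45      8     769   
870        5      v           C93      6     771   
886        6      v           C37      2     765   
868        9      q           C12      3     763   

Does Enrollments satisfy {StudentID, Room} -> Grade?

(StudentID=868, Room=3): 3 rows → Grade = 9, 9, 9 ✓
(StudentID=870, Room=8): 2 rows → Grade = 9, 9 ✓
(StudentID=875, Room=8): 2 rows → Grade = 14, 14 ✓
(StudentID=875, Room=6): 1 row → Grade = 1 ✓
(StudentID=875, Room=4): 1 row → Grade = 4 ✓
(StudentID=886, Room=8): 2 rows → Grade = 15, 15 ✓
(StudentID=870, Room=6): 2 rows → Grade = 5, 5 ✓
(StudentID=886, Room=3): 1 row → Grade = 7 ✓
(StudentID=886, Room=2): 1 row → Grade = 6 ✓
Every {StudentID, Room} value is associated with a single Grade value, so {StudentID, Room} -> Grade holds.

Yes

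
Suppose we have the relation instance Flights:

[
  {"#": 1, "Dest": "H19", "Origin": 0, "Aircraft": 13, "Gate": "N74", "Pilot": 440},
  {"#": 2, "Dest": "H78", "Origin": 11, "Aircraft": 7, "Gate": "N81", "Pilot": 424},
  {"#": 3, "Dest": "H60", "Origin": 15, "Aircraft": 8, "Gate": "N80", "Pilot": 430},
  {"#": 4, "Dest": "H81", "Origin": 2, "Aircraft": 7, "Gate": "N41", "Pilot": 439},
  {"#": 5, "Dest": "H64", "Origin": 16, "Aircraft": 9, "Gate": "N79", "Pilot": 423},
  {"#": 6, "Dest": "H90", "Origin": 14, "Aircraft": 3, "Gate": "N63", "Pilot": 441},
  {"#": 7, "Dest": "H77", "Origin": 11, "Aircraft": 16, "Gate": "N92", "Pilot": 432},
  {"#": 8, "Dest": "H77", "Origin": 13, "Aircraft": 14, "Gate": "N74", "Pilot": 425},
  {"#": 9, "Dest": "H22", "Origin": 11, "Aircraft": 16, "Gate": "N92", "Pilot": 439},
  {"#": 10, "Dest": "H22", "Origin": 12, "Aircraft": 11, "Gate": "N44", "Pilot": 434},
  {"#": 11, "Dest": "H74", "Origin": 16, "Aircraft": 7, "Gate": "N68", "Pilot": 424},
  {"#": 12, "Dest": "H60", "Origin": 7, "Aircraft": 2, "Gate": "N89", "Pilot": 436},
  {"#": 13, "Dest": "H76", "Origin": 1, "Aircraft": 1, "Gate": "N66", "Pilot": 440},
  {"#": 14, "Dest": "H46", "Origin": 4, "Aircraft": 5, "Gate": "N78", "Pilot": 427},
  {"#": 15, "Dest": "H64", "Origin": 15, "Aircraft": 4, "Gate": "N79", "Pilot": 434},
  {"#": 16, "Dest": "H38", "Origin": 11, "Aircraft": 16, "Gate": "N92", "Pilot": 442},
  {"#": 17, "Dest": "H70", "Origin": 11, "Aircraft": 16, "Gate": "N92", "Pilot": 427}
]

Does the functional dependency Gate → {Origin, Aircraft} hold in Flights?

Gate=N74: rows 1, 8 → {Origin,Aircraft} takes values {(0, 13), (13, 14)} — violation
Gate=N81: row 2 → {Origin,Aircraft} = (11, 7) ✓
Gate=N80: row 3 → {Origin,Aircraft} = (15, 8) ✓
Gate=N41: row 4 → {Origin,Aircraft} = (2, 7) ✓
Gate=N79: rows 5, 15 → {Origin,Aircraft} takes values {(16, 9), (15, 4)} — violation
Gate=N63: row 6 → {Origin,Aircraft} = (14, 3) ✓
Gate=N92: rows 7, 9, 16, 17 → {Origin,Aircraft} = (11, 16), (11, 16), (11, 16), (11, 16) ✓
Gate=N44: row 10 → {Origin,Aircraft} = (12, 11) ✓
Gate=N68: row 11 → {Origin,Aircraft} = (16, 7) ✓
Gate=N89: row 12 → {Origin,Aircraft} = (7, 2) ✓
Gate=N66: row 13 → {Origin,Aircraft} = (1, 1) ✓
Gate=N78: row 14 → {Origin,Aircraft} = (4, 5) ✓
Two rows agree on Gate but differ on {Origin, Aircraft}, so Gate → {Origin, Aircraft} does not hold.

No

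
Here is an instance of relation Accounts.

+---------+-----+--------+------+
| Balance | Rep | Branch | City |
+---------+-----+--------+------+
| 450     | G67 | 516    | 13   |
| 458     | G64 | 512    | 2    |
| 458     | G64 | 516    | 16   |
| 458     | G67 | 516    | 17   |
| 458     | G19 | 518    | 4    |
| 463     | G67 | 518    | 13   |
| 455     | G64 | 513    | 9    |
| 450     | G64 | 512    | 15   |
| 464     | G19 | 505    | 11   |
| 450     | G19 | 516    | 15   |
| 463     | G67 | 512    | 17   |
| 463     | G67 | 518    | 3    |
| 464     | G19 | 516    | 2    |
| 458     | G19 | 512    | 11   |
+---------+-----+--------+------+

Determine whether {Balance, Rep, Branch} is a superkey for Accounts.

Two distinct rows share (Balance=463, Rep=G67, Branch=518), so {Balance, Rep, Branch} does not determine every attribute — not a superkey.

No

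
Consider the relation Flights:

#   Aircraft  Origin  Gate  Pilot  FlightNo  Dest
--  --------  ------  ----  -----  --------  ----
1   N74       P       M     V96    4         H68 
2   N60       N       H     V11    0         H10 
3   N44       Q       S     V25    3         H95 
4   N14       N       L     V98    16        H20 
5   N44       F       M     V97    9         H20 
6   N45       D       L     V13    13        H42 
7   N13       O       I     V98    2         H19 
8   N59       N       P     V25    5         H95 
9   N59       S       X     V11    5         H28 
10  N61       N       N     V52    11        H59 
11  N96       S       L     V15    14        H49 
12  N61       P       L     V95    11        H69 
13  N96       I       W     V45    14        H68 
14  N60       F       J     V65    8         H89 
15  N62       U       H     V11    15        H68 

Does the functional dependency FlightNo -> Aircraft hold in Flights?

Yes

FlightNo=4: row 1 → Aircraft = N74 ✓
FlightNo=0: row 2 → Aircraft = N60 ✓
FlightNo=3: row 3 → Aircraft = N44 ✓
FlightNo=16: row 4 → Aircraft = N14 ✓
FlightNo=9: row 5 → Aircraft = N44 ✓
FlightNo=13: row 6 → Aircraft = N45 ✓
FlightNo=2: row 7 → Aircraft = N13 ✓
FlightNo=5: rows 8, 9 → Aircraft = N59, N59 ✓
FlightNo=11: rows 10, 12 → Aircraft = N61, N61 ✓
FlightNo=14: rows 11, 13 → Aircraft = N96, N96 ✓
FlightNo=8: row 14 → Aircraft = N60 ✓
FlightNo=15: row 15 → Aircraft = N62 ✓
Every FlightNo value is associated with a single Aircraft value, so FlightNo -> Aircraft holds.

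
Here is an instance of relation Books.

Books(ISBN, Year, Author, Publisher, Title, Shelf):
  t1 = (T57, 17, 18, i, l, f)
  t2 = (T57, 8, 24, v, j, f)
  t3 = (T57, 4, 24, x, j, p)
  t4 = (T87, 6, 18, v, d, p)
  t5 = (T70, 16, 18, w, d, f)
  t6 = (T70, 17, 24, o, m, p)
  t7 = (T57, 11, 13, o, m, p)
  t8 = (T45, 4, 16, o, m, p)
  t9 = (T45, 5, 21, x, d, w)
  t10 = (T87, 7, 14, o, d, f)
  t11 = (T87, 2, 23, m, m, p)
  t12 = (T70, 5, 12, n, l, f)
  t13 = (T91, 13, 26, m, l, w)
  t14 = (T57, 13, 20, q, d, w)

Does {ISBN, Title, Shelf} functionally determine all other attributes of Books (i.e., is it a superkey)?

All 14 rows have distinct {ISBN, Title, Shelf} values, so {ISBN, Title, Shelf} → (all attributes) holds and {ISBN, Title, Shelf} is a superkey.

Yes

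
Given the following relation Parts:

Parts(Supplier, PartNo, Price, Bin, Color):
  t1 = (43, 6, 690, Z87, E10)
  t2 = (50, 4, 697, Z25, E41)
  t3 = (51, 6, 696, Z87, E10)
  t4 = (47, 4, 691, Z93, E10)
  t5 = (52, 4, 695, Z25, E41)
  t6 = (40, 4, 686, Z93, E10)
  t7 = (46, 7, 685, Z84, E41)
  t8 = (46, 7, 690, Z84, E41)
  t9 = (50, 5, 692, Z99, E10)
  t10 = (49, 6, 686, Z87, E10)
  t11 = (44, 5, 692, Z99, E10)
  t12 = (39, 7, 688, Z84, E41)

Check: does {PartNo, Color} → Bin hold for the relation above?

Yes

(PartNo=6, Color=E10): rows 1, 3, 10 → Bin = Z87, Z87, Z87 ✓
(PartNo=4, Color=E41): rows 2, 5 → Bin = Z25, Z25 ✓
(PartNo=4, Color=E10): rows 4, 6 → Bin = Z93, Z93 ✓
(PartNo=7, Color=E41): rows 7, 8, 12 → Bin = Z84, Z84, Z84 ✓
(PartNo=5, Color=E10): rows 9, 11 → Bin = Z99, Z99 ✓
Every {PartNo, Color} value is associated with a single Bin value, so {PartNo, Color} → Bin holds.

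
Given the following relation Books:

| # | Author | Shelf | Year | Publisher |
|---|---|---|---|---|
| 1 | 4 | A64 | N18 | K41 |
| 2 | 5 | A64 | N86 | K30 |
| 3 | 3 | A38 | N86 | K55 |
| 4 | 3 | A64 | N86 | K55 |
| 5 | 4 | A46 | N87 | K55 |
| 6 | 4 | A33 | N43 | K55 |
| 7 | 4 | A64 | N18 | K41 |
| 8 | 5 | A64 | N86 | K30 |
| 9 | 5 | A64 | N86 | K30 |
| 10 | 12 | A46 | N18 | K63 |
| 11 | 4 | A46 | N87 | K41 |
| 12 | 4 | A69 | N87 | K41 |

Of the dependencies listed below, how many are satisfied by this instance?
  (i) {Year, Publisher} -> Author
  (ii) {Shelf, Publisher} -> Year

2

(i) {Year, Publisher} -> Author: every LHS value maps to a single RHS value — holds.
(ii) {Shelf, Publisher} -> Year: every LHS value maps to a single RHS value — holds.
2 of the 2 dependencies hold.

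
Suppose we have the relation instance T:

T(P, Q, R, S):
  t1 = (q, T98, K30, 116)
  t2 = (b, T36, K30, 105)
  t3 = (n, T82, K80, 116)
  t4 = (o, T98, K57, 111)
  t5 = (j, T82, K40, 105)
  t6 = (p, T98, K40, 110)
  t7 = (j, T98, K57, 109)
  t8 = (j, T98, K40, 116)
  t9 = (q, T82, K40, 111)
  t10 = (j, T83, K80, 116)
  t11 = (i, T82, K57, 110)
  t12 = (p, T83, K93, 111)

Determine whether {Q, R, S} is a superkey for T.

Yes

All 12 rows have distinct {Q, R, S} values, so {Q, R, S} → (all attributes) holds and {Q, R, S} is a superkey.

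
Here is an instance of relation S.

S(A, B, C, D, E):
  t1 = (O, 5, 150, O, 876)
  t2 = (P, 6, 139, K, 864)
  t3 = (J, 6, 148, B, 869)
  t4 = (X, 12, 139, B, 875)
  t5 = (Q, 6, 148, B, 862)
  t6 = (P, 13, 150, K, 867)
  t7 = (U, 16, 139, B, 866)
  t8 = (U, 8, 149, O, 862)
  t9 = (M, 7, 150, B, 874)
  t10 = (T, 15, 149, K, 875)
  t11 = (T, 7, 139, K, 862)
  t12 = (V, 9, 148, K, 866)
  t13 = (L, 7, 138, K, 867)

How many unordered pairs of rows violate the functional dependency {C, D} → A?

3

(C=139, D=K): violating pairs (2,11) — 1 pair.
(C=148, D=B): violating pairs (3,5) — 1 pair.
(C=139, D=B): violating pairs (4,7) — 1 pair.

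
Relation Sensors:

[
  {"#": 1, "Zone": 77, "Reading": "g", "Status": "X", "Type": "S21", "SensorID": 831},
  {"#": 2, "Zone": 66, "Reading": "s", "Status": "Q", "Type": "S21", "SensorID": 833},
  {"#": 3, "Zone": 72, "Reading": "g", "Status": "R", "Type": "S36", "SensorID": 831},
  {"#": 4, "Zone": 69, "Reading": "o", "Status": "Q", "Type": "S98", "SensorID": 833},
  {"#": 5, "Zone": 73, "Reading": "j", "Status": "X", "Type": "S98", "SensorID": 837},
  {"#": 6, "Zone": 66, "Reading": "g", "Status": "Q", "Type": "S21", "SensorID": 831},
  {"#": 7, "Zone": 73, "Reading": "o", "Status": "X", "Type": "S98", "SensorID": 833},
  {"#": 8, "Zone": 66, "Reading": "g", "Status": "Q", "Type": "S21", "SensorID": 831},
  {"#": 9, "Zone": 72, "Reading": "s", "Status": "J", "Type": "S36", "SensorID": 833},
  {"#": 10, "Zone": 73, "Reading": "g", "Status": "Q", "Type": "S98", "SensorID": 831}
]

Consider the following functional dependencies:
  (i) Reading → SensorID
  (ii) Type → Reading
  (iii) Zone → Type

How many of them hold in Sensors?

(i) Reading → SensorID: every LHS value maps to a single RHS value — holds.
(ii) Type → Reading: Type=S21: rows 1, 2, 6, 8 → Reading takes values {g, s} — violation; Type=S36: rows 3, 9 → Reading takes values {g, s} — violation; Type=S98: rows 4, 5, 7, 10 → Reading takes values {o, j, g} — violation — fails.
(iii) Zone → Type: every LHS value maps to a single RHS value — holds.
2 of the 3 dependencies hold.

2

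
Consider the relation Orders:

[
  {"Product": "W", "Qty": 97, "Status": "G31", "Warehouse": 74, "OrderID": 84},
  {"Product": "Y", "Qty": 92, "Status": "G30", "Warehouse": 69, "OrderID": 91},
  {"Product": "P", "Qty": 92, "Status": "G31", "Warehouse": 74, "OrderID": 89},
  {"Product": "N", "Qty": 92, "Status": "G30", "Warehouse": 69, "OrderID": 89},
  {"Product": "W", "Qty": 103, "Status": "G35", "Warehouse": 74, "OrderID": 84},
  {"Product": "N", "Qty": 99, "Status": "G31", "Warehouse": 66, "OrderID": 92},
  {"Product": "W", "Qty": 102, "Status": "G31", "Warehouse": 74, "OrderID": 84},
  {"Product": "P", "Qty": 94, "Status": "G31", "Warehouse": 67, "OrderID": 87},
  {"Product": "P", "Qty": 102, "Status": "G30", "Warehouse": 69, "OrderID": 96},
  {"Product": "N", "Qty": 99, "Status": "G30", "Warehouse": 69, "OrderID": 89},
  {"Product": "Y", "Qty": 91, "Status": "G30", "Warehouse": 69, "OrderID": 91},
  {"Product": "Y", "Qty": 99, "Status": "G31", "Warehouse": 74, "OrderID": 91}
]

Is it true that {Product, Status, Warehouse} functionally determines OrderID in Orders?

Yes

(Product=W, Status=G31, Warehouse=74): 2 rows → OrderID = 84, 84 ✓
(Product=Y, Status=G30, Warehouse=69): 2 rows → OrderID = 91, 91 ✓
(Product=P, Status=G31, Warehouse=74): 1 row → OrderID = 89 ✓
(Product=N, Status=G30, Warehouse=69): 2 rows → OrderID = 89, 89 ✓
(Product=W, Status=G35, Warehouse=74): 1 row → OrderID = 84 ✓
(Product=N, Status=G31, Warehouse=66): 1 row → OrderID = 92 ✓
(Product=P, Status=G31, Warehouse=67): 1 row → OrderID = 87 ✓
(Product=P, Status=G30, Warehouse=69): 1 row → OrderID = 96 ✓
(Product=Y, Status=G31, Warehouse=74): 1 row → OrderID = 91 ✓
Every {Product, Status, Warehouse} value is associated with a single OrderID value, so {Product, Status, Warehouse} → OrderID holds.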